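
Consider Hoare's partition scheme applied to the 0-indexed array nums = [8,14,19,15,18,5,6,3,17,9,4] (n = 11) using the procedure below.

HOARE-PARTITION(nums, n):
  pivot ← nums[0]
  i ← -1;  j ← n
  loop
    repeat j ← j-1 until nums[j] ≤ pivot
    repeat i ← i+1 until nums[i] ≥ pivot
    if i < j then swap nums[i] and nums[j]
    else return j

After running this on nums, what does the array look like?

[4,3,6,5,18,15,19,14,17,9,8]

pivot=8
j stops at 10 (4), i stops at 0 (8); swap ⇒ [4,14,19,15,18,5,6,3,17,9,8]
j stops at 7 (3), i stops at 1 (14); swap ⇒ [4,3,19,15,18,5,6,14,17,9,8]
j stops at 6 (6), i stops at 2 (19); swap ⇒ [4,3,6,15,18,5,19,14,17,9,8]
j stops at 5 (5), i stops at 3 (15); swap ⇒ [4,3,6,5,18,15,19,14,17,9,8]
j stops at 3, i stops at 4; i≥j ⇒ return 3. nums=[4,3,6,5,18,15,19,14,17,9,8]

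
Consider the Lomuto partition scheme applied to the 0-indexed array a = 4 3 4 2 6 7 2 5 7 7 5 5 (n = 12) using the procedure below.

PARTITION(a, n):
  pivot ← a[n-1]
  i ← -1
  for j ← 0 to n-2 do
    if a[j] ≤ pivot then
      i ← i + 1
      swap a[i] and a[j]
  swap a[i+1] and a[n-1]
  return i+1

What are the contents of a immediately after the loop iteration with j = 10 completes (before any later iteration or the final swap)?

4 3 4 2 2 5 5 7 7 7 6 5

pivot = a[11] = 5; i = -1
j=0: a[0]=4 ≤ 5 → i=0, swap a[0],a[0] (no change) → 4 3 4 2 6 7 2 5 7 7 5 5
j=1: a[1]=3 ≤ 5 → i=1, swap a[1],a[1] (no change) → 4 3 4 2 6 7 2 5 7 7 5 5
j=2: a[2]=4 ≤ 5 → i=2, swap a[2],a[2] (no change) → 4 3 4 2 6 7 2 5 7 7 5 5
j=3: a[3]=2 ≤ 5 → i=3, swap a[3],a[3] (no change) → 4 3 4 2 6 7 2 5 7 7 5 5
j=4: a[4]=6 > 5 → no swap
j=5: a[5]=7 > 5 → no swap
j=6: a[6]=2 ≤ 5 → i=4, swap a[4],a[6] → 4 3 4 2 2 7 6 5 7 7 5 5
j=7: a[7]=5 ≤ 5 → i=5, swap a[5],a[7] → 4 3 4 2 2 5 6 7 7 7 5 5
j=8: a[8]=7 > 5 → no swap
j=9: a[9]=7 > 5 → no swap
j=10: a[10]=5 ≤ 5 → i=6, swap a[6],a[10] → 4 3 4 2 2 5 5 7 7 7 6 5
(after j=10) a = 4 3 4 2 2 5 5 7 7 7 6 5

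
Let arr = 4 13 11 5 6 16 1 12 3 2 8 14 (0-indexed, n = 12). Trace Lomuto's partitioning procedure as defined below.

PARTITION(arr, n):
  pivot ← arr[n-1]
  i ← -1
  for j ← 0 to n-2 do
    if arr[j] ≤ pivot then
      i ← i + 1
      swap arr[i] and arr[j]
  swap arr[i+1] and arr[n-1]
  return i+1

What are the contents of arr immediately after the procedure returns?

pivot = arr[11] = 14; i = -1
j=0: arr[0]=4 ≤ 14 → i=0, swap arr[0],arr[0] (no change) → 4 13 11 5 6 16 1 12 3 2 8 14
j=1: arr[1]=13 ≤ 14 → i=1, swap arr[1],arr[1] (no change) → 4 13 11 5 6 16 1 12 3 2 8 14
j=2: arr[2]=11 ≤ 14 → i=2, swap arr[2],arr[2] (no change) → 4 13 11 5 6 16 1 12 3 2 8 14
j=3: arr[3]=5 ≤ 14 → i=3, swap arr[3],arr[3] (no change) → 4 13 11 5 6 16 1 12 3 2 8 14
j=4: arr[4]=6 ≤ 14 → i=4, swap arr[4],arr[4] (no change) → 4 13 11 5 6 16 1 12 3 2 8 14
j=5: arr[5]=16 > 14 → no swap
j=6: arr[6]=1 ≤ 14 → i=5, swap arr[5],arr[6] → 4 13 11 5 6 1 16 12 3 2 8 14
j=7: arr[7]=12 ≤ 14 → i=6, swap arr[6],arr[7] → 4 13 11 5 6 1 12 16 3 2 8 14
j=8: arr[8]=3 ≤ 14 → i=7, swap arr[7],arr[8] → 4 13 11 5 6 1 12 3 16 2 8 14
j=9: arr[9]=2 ≤ 14 → i=8, swap arr[8],arr[9] → 4 13 11 5 6 1 12 3 2 16 8 14
j=10: arr[10]=8 ≤ 14 → i=9, swap arr[9],arr[10] → 4 13 11 5 6 1 12 3 2 8 16 14
final swap arr[10],arr[11] → 4 13 11 5 6 1 12 3 2 8 14 16; return 10

4 13 11 5 6 1 12 3 2 8 14 16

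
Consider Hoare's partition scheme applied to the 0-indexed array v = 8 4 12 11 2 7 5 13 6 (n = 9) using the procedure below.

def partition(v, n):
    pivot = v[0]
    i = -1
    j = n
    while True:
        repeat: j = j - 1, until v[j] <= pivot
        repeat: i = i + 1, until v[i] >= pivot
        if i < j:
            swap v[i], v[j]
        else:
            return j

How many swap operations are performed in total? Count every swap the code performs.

pivot=8
j stops at 8 (6), i stops at 0 (8); swap ⇒ 6 4 12 11 2 7 5 13 8
j stops at 6 (5), i stops at 2 (12); swap ⇒ 6 4 5 11 2 7 12 13 8
j stops at 5 (7), i stops at 3 (11); swap ⇒ 6 4 5 7 2 11 12 13 8
j stops at 4, i stops at 5; i≥j ⇒ return 4. v=6 4 5 7 2 11 12 13 8

3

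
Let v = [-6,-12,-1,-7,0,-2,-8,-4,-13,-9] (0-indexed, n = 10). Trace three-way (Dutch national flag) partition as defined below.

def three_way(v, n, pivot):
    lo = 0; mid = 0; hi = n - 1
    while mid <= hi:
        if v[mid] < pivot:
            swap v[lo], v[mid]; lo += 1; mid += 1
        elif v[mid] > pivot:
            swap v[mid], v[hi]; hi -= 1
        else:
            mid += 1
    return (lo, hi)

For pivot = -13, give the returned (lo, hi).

(0, 0)

lo=0 mid=0 hi=9
-6>-13: swap(0,9), hi=8 ⇒ [-9,-12,-1,-7,0,-2,-8,-4,-13,-6]
-9>-13: swap(0,8), hi=7 ⇒ [-13,-12,-1,-7,0,-2,-8,-4,-9,-6]
-13=-13: mid=1
-12>-13: swap(1,7), hi=6 ⇒ [-13,-4,-1,-7,0,-2,-8,-12,-9,-6]
-4>-13: swap(1,6), hi=5 ⇒ [-13,-8,-1,-7,0,-2,-4,-12,-9,-6]
-8>-13: swap(1,5), hi=4 ⇒ [-13,-2,-1,-7,0,-8,-4,-12,-9,-6]
-2>-13: swap(1,4), hi=3 ⇒ [-13,0,-1,-7,-2,-8,-4,-12,-9,-6]
0>-13: swap(1,3), hi=2 ⇒ [-13,-7,-1,0,-2,-8,-4,-12,-9,-6]
-7>-13: swap(1,2), hi=1 ⇒ [-13,-1,-7,0,-2,-8,-4,-12,-9,-6]
-1>-13: swap(1,1), hi=0 ⇒ [-13,-1,-7,0,-2,-8,-4,-12,-9,-6]
done. lo=0 hi=0; v=[-13,-1,-7,0,-2,-8,-4,-12,-9,-6]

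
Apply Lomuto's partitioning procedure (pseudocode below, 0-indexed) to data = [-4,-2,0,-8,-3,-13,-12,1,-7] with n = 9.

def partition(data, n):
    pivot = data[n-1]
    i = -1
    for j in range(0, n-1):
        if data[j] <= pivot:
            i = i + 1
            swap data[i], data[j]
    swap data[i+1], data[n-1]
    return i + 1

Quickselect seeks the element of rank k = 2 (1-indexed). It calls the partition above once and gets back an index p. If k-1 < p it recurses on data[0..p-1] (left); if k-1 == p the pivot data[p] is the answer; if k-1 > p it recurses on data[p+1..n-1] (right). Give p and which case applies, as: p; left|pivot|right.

pivot = data[8] = -7; i = -1
j=0: data[0]=-4 > -7 → no swap
j=1: data[1]=-2 > -7 → no swap
j=2: data[2]=0 > -7 → no swap
j=3: data[3]=-8 ≤ -7 → i=0, swap data[0],data[3] → [-8,-2,0,-4,-3,-13,-12,1,-7]
j=4: data[4]=-3 > -7 → no swap
j=5: data[5]=-13 ≤ -7 → i=1, swap data[1],data[5] → [-8,-13,0,-4,-3,-2,-12,1,-7]
j=6: data[6]=-12 ≤ -7 → i=2, swap data[2],data[6] → [-8,-13,-12,-4,-3,-2,0,1,-7]
j=7: data[7]=1 > -7 → no swap
final swap data[3],data[8] → [-8,-13,-12,-7,-3,-2,0,1,-4]; return 3
p = 3; k-1 = 1 < 3 ⇒ left

3; left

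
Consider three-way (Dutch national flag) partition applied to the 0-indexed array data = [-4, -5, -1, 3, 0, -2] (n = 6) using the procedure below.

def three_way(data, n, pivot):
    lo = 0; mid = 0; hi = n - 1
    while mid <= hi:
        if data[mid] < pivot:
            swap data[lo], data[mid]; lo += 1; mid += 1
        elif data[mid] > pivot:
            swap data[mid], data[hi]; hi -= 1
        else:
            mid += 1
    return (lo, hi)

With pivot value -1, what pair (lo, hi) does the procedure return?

(3, 3)

lo=0 mid=0 hi=5
-4<-1: swap(0,0), lo=1 mid=1 ⇒ [-4, -5, -1, 3, 0, -2]
-5<-1: swap(1,1), lo=2 mid=2 ⇒ [-4, -5, -1, 3, 0, -2]
-1=-1: mid=3
3>-1: swap(3,5), hi=4 ⇒ [-4, -5, -1, -2, 0, 3]
-2<-1: swap(2,3), lo=3 mid=4 ⇒ [-4, -5, -2, -1, 0, 3]
0>-1: swap(4,4), hi=3 ⇒ [-4, -5, -2, -1, 0, 3]
done. lo=3 hi=3; data=[-4, -5, -2, -1, 0, 3]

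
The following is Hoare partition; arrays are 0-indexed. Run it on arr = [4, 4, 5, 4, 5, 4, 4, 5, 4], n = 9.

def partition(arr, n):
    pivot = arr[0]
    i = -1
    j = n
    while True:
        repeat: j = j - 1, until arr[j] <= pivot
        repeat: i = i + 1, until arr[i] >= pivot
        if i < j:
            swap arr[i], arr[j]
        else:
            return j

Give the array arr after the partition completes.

[4, 4, 4, 4, 5, 5, 4, 5, 4]

pivot=4
j stops at 8 (4), i stops at 0 (4); swap ⇒ [4, 4, 5, 4, 5, 4, 4, 5, 4]
j stops at 6 (4), i stops at 1 (4); swap ⇒ [4, 4, 5, 4, 5, 4, 4, 5, 4]
j stops at 5 (4), i stops at 2 (5); swap ⇒ [4, 4, 4, 4, 5, 5, 4, 5, 4]
j stops at 3, i stops at 3; i≥j ⇒ return 3. arr=[4, 4, 4, 4, 5, 5, 4, 5, 4]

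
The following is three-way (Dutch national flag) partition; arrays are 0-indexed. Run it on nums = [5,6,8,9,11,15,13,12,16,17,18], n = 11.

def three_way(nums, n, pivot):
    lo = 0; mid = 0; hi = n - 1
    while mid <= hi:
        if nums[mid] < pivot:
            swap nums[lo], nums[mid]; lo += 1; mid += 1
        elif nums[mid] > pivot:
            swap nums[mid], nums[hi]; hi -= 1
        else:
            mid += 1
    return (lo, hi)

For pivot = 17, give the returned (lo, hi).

pivot = 17; lo=0, mid=0, hi=10
nums[mid]=5<17: swap nums[0],nums[0]; lo=1,mid=1 → [5,6,8,9,11,15,13,12,16,17,18]
nums[mid]=6<17: swap nums[1],nums[1]; lo=2,mid=2 → [5,6,8,9,11,15,13,12,16,17,18]
nums[mid]=8<17: swap nums[2],nums[2]; lo=3,mid=3 → [5,6,8,9,11,15,13,12,16,17,18]
nums[mid]=9<17: swap nums[3],nums[3]; lo=4,mid=4 → [5,6,8,9,11,15,13,12,16,17,18]
nums[mid]=11<17: swap nums[4],nums[4]; lo=5,mid=5 → [5,6,8,9,11,15,13,12,16,17,18]
nums[mid]=15<17: swap nums[5],nums[5]; lo=6,mid=6 → [5,6,8,9,11,15,13,12,16,17,18]
nums[mid]=13<17: swap nums[6],nums[6]; lo=7,mid=7 → [5,6,8,9,11,15,13,12,16,17,18]
nums[mid]=12<17: swap nums[7],nums[7]; lo=8,mid=8 → [5,6,8,9,11,15,13,12,16,17,18]
nums[mid]=16<17: swap nums[8],nums[8]; lo=9,mid=9 → [5,6,8,9,11,15,13,12,16,17,18]
nums[mid]=17=17: mid=10
nums[mid]=18>17: swap nums[10],nums[10]; hi=9 → [5,6,8,9,11,15,13,12,16,17,18]
end: lo=9, hi=9; nums = [5,6,8,9,11,15,13,12,16,17,18]

(9, 9)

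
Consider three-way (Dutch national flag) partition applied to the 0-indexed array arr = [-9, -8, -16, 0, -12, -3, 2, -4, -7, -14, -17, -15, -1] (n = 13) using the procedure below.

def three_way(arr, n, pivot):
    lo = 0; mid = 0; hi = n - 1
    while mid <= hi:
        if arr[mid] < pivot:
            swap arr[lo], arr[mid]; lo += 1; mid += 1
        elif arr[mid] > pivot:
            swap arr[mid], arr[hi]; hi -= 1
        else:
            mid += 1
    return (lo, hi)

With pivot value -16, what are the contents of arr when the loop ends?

lo=0 mid=0 hi=12
-9>-16: swap(0,12), hi=11 ⇒ [-1, -8, -16, 0, -12, -3, 2, -4, -7, -14, -17, -15, -9]
-1>-16: swap(0,11), hi=10 ⇒ [-15, -8, -16, 0, -12, -3, 2, -4, -7, -14, -17, -1, -9]
-15>-16: swap(0,10), hi=9 ⇒ [-17, -8, -16, 0, -12, -3, 2, -4, -7, -14, -15, -1, -9]
-17<-16: swap(0,0), lo=1 mid=1 ⇒ [-17, -8, -16, 0, -12, -3, 2, -4, -7, -14, -15, -1, -9]
-8>-16: swap(1,9), hi=8 ⇒ [-17, -14, -16, 0, -12, -3, 2, -4, -7, -8, -15, -1, -9]
-14>-16: swap(1,8), hi=7 ⇒ [-17, -7, -16, 0, -12, -3, 2, -4, -14, -8, -15, -1, -9]
-7>-16: swap(1,7), hi=6 ⇒ [-17, -4, -16, 0, -12, -3, 2, -7, -14, -8, -15, -1, -9]
-4>-16: swap(1,6), hi=5 ⇒ [-17, 2, -16, 0, -12, -3, -4, -7, -14, -8, -15, -1, -9]
2>-16: swap(1,5), hi=4 ⇒ [-17, -3, -16, 0, -12, 2, -4, -7, -14, -8, -15, -1, -9]
-3>-16: swap(1,4), hi=3 ⇒ [-17, -12, -16, 0, -3, 2, -4, -7, -14, -8, -15, -1, -9]
-12>-16: swap(1,3), hi=2 ⇒ [-17, 0, -16, -12, -3, 2, -4, -7, -14, -8, -15, -1, -9]
0>-16: swap(1,2), hi=1 ⇒ [-17, -16, 0, -12, -3, 2, -4, -7, -14, -8, -15, -1, -9]
-16=-16: mid=2
done. lo=1 hi=1; arr=[-17, -16, 0, -12, -3, 2, -4, -7, -14, -8, -15, -1, -9]

[-17, -16, 0, -12, -3, 2, -4, -7, -14, -8, -15, -1, -9]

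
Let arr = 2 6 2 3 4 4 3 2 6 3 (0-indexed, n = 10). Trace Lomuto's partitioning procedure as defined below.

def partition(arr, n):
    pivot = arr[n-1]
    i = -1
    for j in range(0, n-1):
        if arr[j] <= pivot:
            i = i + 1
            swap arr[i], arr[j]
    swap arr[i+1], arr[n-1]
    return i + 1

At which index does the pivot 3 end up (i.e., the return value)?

pivot=3, i=-1
j=0: 2≤3, i=0, swap(0,0) ⇒ 2 6 2 3 4 4 3 2 6 3
j=1: 6>3, skip
j=2: 2≤3, i=1, swap(1,2) ⇒ 2 2 6 3 4 4 3 2 6 3
j=3: 3≤3, i=2, swap(2,3) ⇒ 2 2 3 6 4 4 3 2 6 3
j=4: 4>3, skip
j=5: 4>3, skip
j=6: 3≤3, i=3, swap(3,6) ⇒ 2 2 3 3 4 4 6 2 6 3
j=7: 2≤3, i=4, swap(4,7) ⇒ 2 2 3 3 2 4 6 4 6 3
j=8: 6>3, skip
swap(5,9) ⇒ 2 2 3 3 2 3 6 4 6 4; return 5

5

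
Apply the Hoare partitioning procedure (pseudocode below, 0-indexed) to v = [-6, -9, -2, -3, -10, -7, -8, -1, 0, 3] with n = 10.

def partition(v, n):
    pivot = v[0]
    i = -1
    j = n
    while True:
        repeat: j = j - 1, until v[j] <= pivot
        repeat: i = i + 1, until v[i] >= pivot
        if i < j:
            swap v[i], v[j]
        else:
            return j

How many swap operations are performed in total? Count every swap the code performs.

pivot = v[0] = -6; i = -1, j = 10
j→6 (v[6]=-8≤-6), i→0 (v[0]=-6≥-6); i<j, swap → [-8, -9, -2, -3, -10, -7, -6, -1, 0, 3]
j→5 (v[5]=-7≤-6), i→2 (v[2]=-2≥-6); i<j, swap → [-8, -9, -7, -3, -10, -2, -6, -1, 0, 3]
j→4 (v[4]=-10≤-6), i→3 (v[3]=-3≥-6); i<j, swap → [-8, -9, -7, -10, -3, -2, -6, -1, 0, 3]
j→3, i→4; i≥j, return j=3. v = [-8, -9, -7, -10, -3, -2, -6, -1, 0, 3]

3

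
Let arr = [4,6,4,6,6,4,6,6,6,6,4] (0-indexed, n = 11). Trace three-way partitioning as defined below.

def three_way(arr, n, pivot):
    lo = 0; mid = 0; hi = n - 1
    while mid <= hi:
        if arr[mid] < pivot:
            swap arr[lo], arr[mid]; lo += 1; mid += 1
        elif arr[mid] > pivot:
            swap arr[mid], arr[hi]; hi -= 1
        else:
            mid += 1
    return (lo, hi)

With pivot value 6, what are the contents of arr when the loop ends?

pivot = 6; lo=0, mid=0, hi=10
arr[mid]=4<6: swap arr[0],arr[0]; lo=1,mid=1 → [4,6,4,6,6,4,6,6,6,6,4]
arr[mid]=6=6: mid=2
arr[mid]=4<6: swap arr[1],arr[2]; lo=2,mid=3 → [4,4,6,6,6,4,6,6,6,6,4]
arr[mid]=6=6: mid=4
arr[mid]=6=6: mid=5
arr[mid]=4<6: swap arr[2],arr[5]; lo=3,mid=6 → [4,4,4,6,6,6,6,6,6,6,4]
arr[mid]=6=6: mid=7
arr[mid]=6=6: mid=8
arr[mid]=6=6: mid=9
arr[mid]=6=6: mid=10
arr[mid]=4<6: swap arr[3],arr[10]; lo=4,mid=11 → [4,4,4,4,6,6,6,6,6,6,6]
end: lo=4, hi=10; arr = [4,4,4,4,6,6,6,6,6,6,6]

[4,4,4,4,6,6,6,6,6,6,6]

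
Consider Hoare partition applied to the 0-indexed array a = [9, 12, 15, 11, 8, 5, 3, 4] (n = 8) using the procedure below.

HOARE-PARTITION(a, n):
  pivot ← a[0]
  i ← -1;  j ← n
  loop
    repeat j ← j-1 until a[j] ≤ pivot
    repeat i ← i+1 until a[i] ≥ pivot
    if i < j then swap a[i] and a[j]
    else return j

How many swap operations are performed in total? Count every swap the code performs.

pivot=9
j stops at 7 (4), i stops at 0 (9); swap ⇒ [4, 12, 15, 11, 8, 5, 3, 9]
j stops at 6 (3), i stops at 1 (12); swap ⇒ [4, 3, 15, 11, 8, 5, 12, 9]
j stops at 5 (5), i stops at 2 (15); swap ⇒ [4, 3, 5, 11, 8, 15, 12, 9]
j stops at 4 (8), i stops at 3 (11); swap ⇒ [4, 3, 5, 8, 11, 15, 12, 9]
j stops at 3, i stops at 4; i≥j ⇒ return 3. a=[4, 3, 5, 8, 11, 15, 12, 9]

4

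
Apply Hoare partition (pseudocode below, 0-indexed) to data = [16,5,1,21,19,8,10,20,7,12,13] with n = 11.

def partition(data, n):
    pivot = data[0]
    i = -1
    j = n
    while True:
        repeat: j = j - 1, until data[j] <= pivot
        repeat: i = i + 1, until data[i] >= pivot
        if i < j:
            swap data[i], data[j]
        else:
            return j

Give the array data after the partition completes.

[13,5,1,12,7,8,10,20,19,21,16]

pivot=16
j stops at 10 (13), i stops at 0 (16); swap ⇒ [13,5,1,21,19,8,10,20,7,12,16]
j stops at 9 (12), i stops at 3 (21); swap ⇒ [13,5,1,12,19,8,10,20,7,21,16]
j stops at 8 (7), i stops at 4 (19); swap ⇒ [13,5,1,12,7,8,10,20,19,21,16]
j stops at 6, i stops at 7; i≥j ⇒ return 6. data=[13,5,1,12,7,8,10,20,19,21,16]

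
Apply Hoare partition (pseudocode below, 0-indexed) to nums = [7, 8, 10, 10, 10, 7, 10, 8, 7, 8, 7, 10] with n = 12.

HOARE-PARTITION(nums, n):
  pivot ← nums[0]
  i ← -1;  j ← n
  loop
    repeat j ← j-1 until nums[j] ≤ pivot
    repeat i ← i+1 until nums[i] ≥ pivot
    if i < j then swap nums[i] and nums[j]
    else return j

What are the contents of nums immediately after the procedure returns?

[7, 7, 7, 10, 10, 10, 10, 8, 8, 8, 7, 10]

pivot=7
j stops at 10 (7), i stops at 0 (7); swap ⇒ [7, 8, 10, 10, 10, 7, 10, 8, 7, 8, 7, 10]
j stops at 8 (7), i stops at 1 (8); swap ⇒ [7, 7, 10, 10, 10, 7, 10, 8, 8, 8, 7, 10]
j stops at 5 (7), i stops at 2 (10); swap ⇒ [7, 7, 7, 10, 10, 10, 10, 8, 8, 8, 7, 10]
j stops at 2, i stops at 3; i≥j ⇒ return 2. nums=[7, 7, 7, 10, 10, 10, 10, 8, 8, 8, 7, 10]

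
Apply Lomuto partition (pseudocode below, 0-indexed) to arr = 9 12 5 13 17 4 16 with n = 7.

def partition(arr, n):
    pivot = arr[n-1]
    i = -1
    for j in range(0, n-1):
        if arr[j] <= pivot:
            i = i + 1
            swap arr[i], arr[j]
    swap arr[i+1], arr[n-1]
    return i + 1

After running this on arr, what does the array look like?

9 12 5 13 4 16 17

pivot=16, i=-1
j=0: 9≤16, i=0, swap(0,0) ⇒ 9 12 5 13 17 4 16
j=1: 12≤16, i=1, swap(1,1) ⇒ 9 12 5 13 17 4 16
j=2: 5≤16, i=2, swap(2,2) ⇒ 9 12 5 13 17 4 16
j=3: 13≤16, i=3, swap(3,3) ⇒ 9 12 5 13 17 4 16
j=4: 17>16, skip
j=5: 4≤16, i=4, swap(4,5) ⇒ 9 12 5 13 4 17 16
swap(5,6) ⇒ 9 12 5 13 4 16 17; return 5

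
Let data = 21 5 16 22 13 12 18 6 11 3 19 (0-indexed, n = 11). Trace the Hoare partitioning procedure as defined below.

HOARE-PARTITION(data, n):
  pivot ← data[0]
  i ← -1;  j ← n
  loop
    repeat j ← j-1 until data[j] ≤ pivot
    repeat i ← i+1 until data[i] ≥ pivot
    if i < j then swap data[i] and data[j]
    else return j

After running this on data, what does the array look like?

19 5 16 3 13 12 18 6 11 22 21

pivot = data[0] = 21; i = -1, j = 11
j→10 (data[10]=19≤21), i→0 (data[0]=21≥21); i<j, swap → 19 5 16 22 13 12 18 6 11 3 21
j→9 (data[9]=3≤21), i→3 (data[3]=22≥21); i<j, swap → 19 5 16 3 13 12 18 6 11 22 21
j→8, i→9; i≥j, return j=8. data = 19 5 16 3 13 12 18 6 11 22 21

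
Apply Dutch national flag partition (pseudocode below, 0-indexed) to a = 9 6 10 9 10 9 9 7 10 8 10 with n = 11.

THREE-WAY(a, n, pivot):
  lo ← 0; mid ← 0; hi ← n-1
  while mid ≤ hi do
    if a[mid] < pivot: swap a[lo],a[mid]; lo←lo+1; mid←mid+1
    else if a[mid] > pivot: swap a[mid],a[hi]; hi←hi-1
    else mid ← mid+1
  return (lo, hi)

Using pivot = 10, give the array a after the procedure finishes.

pivot = 10; lo=0, mid=0, hi=10
a[mid]=9<10: swap a[0],a[0]; lo=1,mid=1 → 9 6 10 9 10 9 9 7 10 8 10
a[mid]=6<10: swap a[1],a[1]; lo=2,mid=2 → 9 6 10 9 10 9 9 7 10 8 10
a[mid]=10=10: mid=3
a[mid]=9<10: swap a[2],a[3]; lo=3,mid=4 → 9 6 9 10 10 9 9 7 10 8 10
a[mid]=10=10: mid=5
a[mid]=9<10: swap a[3],a[5]; lo=4,mid=6 → 9 6 9 9 10 10 9 7 10 8 10
a[mid]=9<10: swap a[4],a[6]; lo=5,mid=7 → 9 6 9 9 9 10 10 7 10 8 10
a[mid]=7<10: swap a[5],a[7]; lo=6,mid=8 → 9 6 9 9 9 7 10 10 10 8 10
a[mid]=10=10: mid=9
a[mid]=8<10: swap a[6],a[9]; lo=7,mid=10 → 9 6 9 9 9 7 8 10 10 10 10
a[mid]=10=10: mid=11
end: lo=7, hi=10; a = 9 6 9 9 9 7 8 10 10 10 10

9 6 9 9 9 7 8 10 10 10 10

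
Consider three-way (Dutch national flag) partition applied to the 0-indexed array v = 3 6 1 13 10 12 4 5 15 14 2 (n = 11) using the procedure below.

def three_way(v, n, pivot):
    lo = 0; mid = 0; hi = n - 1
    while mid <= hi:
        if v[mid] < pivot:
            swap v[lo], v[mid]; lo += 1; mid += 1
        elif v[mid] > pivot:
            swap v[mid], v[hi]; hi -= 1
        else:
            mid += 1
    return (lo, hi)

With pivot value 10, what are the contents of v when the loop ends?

3 6 1 2 5 4 10 15 14 12 13

lo=0 mid=0 hi=10
3<10: swap(0,0), lo=1 mid=1 ⇒ 3 6 1 13 10 12 4 5 15 14 2
6<10: swap(1,1), lo=2 mid=2 ⇒ 3 6 1 13 10 12 4 5 15 14 2
1<10: swap(2,2), lo=3 mid=3 ⇒ 3 6 1 13 10 12 4 5 15 14 2
13>10: swap(3,10), hi=9 ⇒ 3 6 1 2 10 12 4 5 15 14 13
2<10: swap(3,3), lo=4 mid=4 ⇒ 3 6 1 2 10 12 4 5 15 14 13
10=10: mid=5
12>10: swap(5,9), hi=8 ⇒ 3 6 1 2 10 14 4 5 15 12 13
14>10: swap(5,8), hi=7 ⇒ 3 6 1 2 10 15 4 5 14 12 13
15>10: swap(5,7), hi=6 ⇒ 3 6 1 2 10 5 4 15 14 12 13
5<10: swap(4,5), lo=5 mid=6 ⇒ 3 6 1 2 5 10 4 15 14 12 13
4<10: swap(5,6), lo=6 mid=7 ⇒ 3 6 1 2 5 4 10 15 14 12 13
done. lo=6 hi=6; v=3 6 1 2 5 4 10 15 14 12 13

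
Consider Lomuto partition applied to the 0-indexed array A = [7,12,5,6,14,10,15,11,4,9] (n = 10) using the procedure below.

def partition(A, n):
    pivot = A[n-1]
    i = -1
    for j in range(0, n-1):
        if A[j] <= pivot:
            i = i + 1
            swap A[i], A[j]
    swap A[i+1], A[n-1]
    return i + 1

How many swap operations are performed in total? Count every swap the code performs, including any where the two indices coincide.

pivot = A[9] = 9; i = -1
j=0: A[0]=7 ≤ 9 → i=0, swap A[0],A[0] (no change) → [7,12,5,6,14,10,15,11,4,9]
j=1: A[1]=12 > 9 → no swap
j=2: A[2]=5 ≤ 9 → i=1, swap A[1],A[2] → [7,5,12,6,14,10,15,11,4,9]
j=3: A[3]=6 ≤ 9 → i=2, swap A[2],A[3] → [7,5,6,12,14,10,15,11,4,9]
j=4: A[4]=14 > 9 → no swap
j=5: A[5]=10 > 9 → no swap
j=6: A[6]=15 > 9 → no swap
j=7: A[7]=11 > 9 → no swap
j=8: A[8]=4 ≤ 9 → i=3, swap A[3],A[8] → [7,5,6,4,14,10,15,11,12,9]
final swap A[4],A[9] → [7,5,6,4,9,10,15,11,12,14]; return 4

5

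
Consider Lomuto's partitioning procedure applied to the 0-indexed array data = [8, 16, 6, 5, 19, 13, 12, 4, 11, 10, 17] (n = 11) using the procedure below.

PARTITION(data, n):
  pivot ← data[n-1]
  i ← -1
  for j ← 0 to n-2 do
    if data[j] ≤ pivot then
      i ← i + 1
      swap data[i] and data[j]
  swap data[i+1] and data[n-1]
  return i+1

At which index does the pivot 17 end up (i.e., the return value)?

pivot = data[10] = 17; i = -1
j=0: data[0]=8 ≤ 17 → i=0, swap data[0],data[0] (no change) → [8, 16, 6, 5, 19, 13, 12, 4, 11, 10, 17]
j=1: data[1]=16 ≤ 17 → i=1, swap data[1],data[1] (no change) → [8, 16, 6, 5, 19, 13, 12, 4, 11, 10, 17]
j=2: data[2]=6 ≤ 17 → i=2, swap data[2],data[2] (no change) → [8, 16, 6, 5, 19, 13, 12, 4, 11, 10, 17]
j=3: data[3]=5 ≤ 17 → i=3, swap data[3],data[3] (no change) → [8, 16, 6, 5, 19, 13, 12, 4, 11, 10, 17]
j=4: data[4]=19 > 17 → no swap
j=5: data[5]=13 ≤ 17 → i=4, swap data[4],data[5] → [8, 16, 6, 5, 13, 19, 12, 4, 11, 10, 17]
j=6: data[6]=12 ≤ 17 → i=5, swap data[5],data[6] → [8, 16, 6, 5, 13, 12, 19, 4, 11, 10, 17]
j=7: data[7]=4 ≤ 17 → i=6, swap data[6],data[7] → [8, 16, 6, 5, 13, 12, 4, 19, 11, 10, 17]
j=8: data[8]=11 ≤ 17 → i=7, swap data[7],data[8] → [8, 16, 6, 5, 13, 12, 4, 11, 19, 10, 17]
j=9: data[9]=10 ≤ 17 → i=8, swap data[8],data[9] → [8, 16, 6, 5, 13, 12, 4, 11, 10, 19, 17]
final swap data[9],data[10] → [8, 16, 6, 5, 13, 12, 4, 11, 10, 17, 19]; return 9

9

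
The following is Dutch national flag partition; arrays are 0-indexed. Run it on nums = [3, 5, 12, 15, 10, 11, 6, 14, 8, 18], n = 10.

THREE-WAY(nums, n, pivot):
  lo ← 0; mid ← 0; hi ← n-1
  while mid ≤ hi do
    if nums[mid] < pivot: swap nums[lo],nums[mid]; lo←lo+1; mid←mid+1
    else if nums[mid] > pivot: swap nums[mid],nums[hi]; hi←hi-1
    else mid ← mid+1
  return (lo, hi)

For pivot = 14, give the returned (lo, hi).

lo=0 mid=0 hi=9
3<14: swap(0,0), lo=1 mid=1 ⇒ [3, 5, 12, 15, 10, 11, 6, 14, 8, 18]
5<14: swap(1,1), lo=2 mid=2 ⇒ [3, 5, 12, 15, 10, 11, 6, 14, 8, 18]
12<14: swap(2,2), lo=3 mid=3 ⇒ [3, 5, 12, 15, 10, 11, 6, 14, 8, 18]
15>14: swap(3,9), hi=8 ⇒ [3, 5, 12, 18, 10, 11, 6, 14, 8, 15]
18>14: swap(3,8), hi=7 ⇒ [3, 5, 12, 8, 10, 11, 6, 14, 18, 15]
8<14: swap(3,3), lo=4 mid=4 ⇒ [3, 5, 12, 8, 10, 11, 6, 14, 18, 15]
10<14: swap(4,4), lo=5 mid=5 ⇒ [3, 5, 12, 8, 10, 11, 6, 14, 18, 15]
11<14: swap(5,5), lo=6 mid=6 ⇒ [3, 5, 12, 8, 10, 11, 6, 14, 18, 15]
6<14: swap(6,6), lo=7 mid=7 ⇒ [3, 5, 12, 8, 10, 11, 6, 14, 18, 15]
14=14: mid=8
done. lo=7 hi=7; nums=[3, 5, 12, 8, 10, 11, 6, 14, 18, 15]

(7, 7)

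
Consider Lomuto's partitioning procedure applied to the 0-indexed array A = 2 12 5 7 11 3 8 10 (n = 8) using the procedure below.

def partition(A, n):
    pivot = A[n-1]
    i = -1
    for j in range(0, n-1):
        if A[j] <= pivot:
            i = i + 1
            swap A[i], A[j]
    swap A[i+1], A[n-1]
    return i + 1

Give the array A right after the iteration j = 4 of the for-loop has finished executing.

pivot = A[7] = 10; i = -1
j=0: A[0]=2 ≤ 10 → i=0, swap A[0],A[0] (no change) → 2 12 5 7 11 3 8 10
j=1: A[1]=12 > 10 → no swap
j=2: A[2]=5 ≤ 10 → i=1, swap A[1],A[2] → 2 5 12 7 11 3 8 10
j=3: A[3]=7 ≤ 10 → i=2, swap A[2],A[3] → 2 5 7 12 11 3 8 10
j=4: A[4]=11 > 10 → no swap
(after j=4) A = 2 5 7 12 11 3 8 10

2 5 7 12 11 3 8 10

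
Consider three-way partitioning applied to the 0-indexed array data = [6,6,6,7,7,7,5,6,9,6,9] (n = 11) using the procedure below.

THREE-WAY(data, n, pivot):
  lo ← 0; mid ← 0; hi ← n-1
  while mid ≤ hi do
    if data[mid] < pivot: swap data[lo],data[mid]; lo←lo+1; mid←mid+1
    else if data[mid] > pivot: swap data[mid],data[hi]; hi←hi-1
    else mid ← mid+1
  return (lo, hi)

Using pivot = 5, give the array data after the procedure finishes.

lo=0 mid=0 hi=10
6>5: swap(0,10), hi=9 ⇒ [9,6,6,7,7,7,5,6,9,6,6]
9>5: swap(0,9), hi=8 ⇒ [6,6,6,7,7,7,5,6,9,9,6]
6>5: swap(0,8), hi=7 ⇒ [9,6,6,7,7,7,5,6,6,9,6]
9>5: swap(0,7), hi=6 ⇒ [6,6,6,7,7,7,5,9,6,9,6]
6>5: swap(0,6), hi=5 ⇒ [5,6,6,7,7,7,6,9,6,9,6]
5=5: mid=1
6>5: swap(1,5), hi=4 ⇒ [5,7,6,7,7,6,6,9,6,9,6]
7>5: swap(1,4), hi=3 ⇒ [5,7,6,7,7,6,6,9,6,9,6]
7>5: swap(1,3), hi=2 ⇒ [5,7,6,7,7,6,6,9,6,9,6]
7>5: swap(1,2), hi=1 ⇒ [5,6,7,7,7,6,6,9,6,9,6]
6>5: swap(1,1), hi=0 ⇒ [5,6,7,7,7,6,6,9,6,9,6]
done. lo=0 hi=0; data=[5,6,7,7,7,6,6,9,6,9,6]

[5,6,7,7,7,6,6,9,6,9,6]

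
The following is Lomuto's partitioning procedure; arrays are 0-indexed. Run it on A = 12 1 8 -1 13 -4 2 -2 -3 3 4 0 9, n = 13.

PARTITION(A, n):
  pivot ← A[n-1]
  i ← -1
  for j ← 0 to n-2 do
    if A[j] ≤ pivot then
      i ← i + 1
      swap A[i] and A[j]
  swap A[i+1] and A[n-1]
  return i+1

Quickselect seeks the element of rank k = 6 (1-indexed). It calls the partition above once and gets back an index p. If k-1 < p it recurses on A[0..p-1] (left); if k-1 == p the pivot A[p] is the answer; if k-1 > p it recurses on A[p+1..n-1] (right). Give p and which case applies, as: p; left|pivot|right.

pivot = A[12] = 9; i = -1
j=0: A[0]=12 > 9 → no swap
j=1: A[1]=1 ≤ 9 → i=0, swap A[0],A[1] → 1 12 8 -1 13 -4 2 -2 -3 3 4 0 9
j=2: A[2]=8 ≤ 9 → i=1, swap A[1],A[2] → 1 8 12 -1 13 -4 2 -2 -3 3 4 0 9
j=3: A[3]=-1 ≤ 9 → i=2, swap A[2],A[3] → 1 8 -1 12 13 -4 2 -2 -3 3 4 0 9
j=4: A[4]=13 > 9 → no swap
j=5: A[5]=-4 ≤ 9 → i=3, swap A[3],A[5] → 1 8 -1 -4 13 12 2 -2 -3 3 4 0 9
j=6: A[6]=2 ≤ 9 → i=4, swap A[4],A[6] → 1 8 -1 -4 2 12 13 -2 -3 3 4 0 9
j=7: A[7]=-2 ≤ 9 → i=5, swap A[5],A[7] → 1 8 -1 -4 2 -2 13 12 -3 3 4 0 9
j=8: A[8]=-3 ≤ 9 → i=6, swap A[6],A[8] → 1 8 -1 -4 2 -2 -3 12 13 3 4 0 9
j=9: A[9]=3 ≤ 9 → i=7, swap A[7],A[9] → 1 8 -1 -4 2 -2 -3 3 13 12 4 0 9
j=10: A[10]=4 ≤ 9 → i=8, swap A[8],A[10] → 1 8 -1 -4 2 -2 -3 3 4 12 13 0 9
j=11: A[11]=0 ≤ 9 → i=9, swap A[9],A[11] → 1 8 -1 -4 2 -2 -3 3 4 0 13 12 9
final swap A[10],A[12] → 1 8 -1 -4 2 -2 -3 3 4 0 9 12 13; return 10
p = 10; k-1 = 5 < 10 ⇒ left

10; left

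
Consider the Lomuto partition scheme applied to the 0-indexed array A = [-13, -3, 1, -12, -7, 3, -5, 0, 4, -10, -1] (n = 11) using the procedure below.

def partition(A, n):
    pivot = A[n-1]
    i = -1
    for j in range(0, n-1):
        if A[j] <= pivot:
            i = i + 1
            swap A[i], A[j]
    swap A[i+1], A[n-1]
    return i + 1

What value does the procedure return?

6

pivot = A[10] = -1; i = -1
j=0: A[0]=-13 ≤ -1 → i=0, swap A[0],A[0] (no change) → [-13, -3, 1, -12, -7, 3, -5, 0, 4, -10, -1]
j=1: A[1]=-3 ≤ -1 → i=1, swap A[1],A[1] (no change) → [-13, -3, 1, -12, -7, 3, -5, 0, 4, -10, -1]
j=2: A[2]=1 > -1 → no swap
j=3: A[3]=-12 ≤ -1 → i=2, swap A[2],A[3] → [-13, -3, -12, 1, -7, 3, -5, 0, 4, -10, -1]
j=4: A[4]=-7 ≤ -1 → i=3, swap A[3],A[4] → [-13, -3, -12, -7, 1, 3, -5, 0, 4, -10, -1]
j=5: A[5]=3 > -1 → no swap
j=6: A[6]=-5 ≤ -1 → i=4, swap A[4],A[6] → [-13, -3, -12, -7, -5, 3, 1, 0, 4, -10, -1]
j=7: A[7]=0 > -1 → no swap
j=8: A[8]=4 > -1 → no swap
j=9: A[9]=-10 ≤ -1 → i=5, swap A[5],A[9] → [-13, -3, -12, -7, -5, -10, 1, 0, 4, 3, -1]
final swap A[6],A[10] → [-13, -3, -12, -7, -5, -10, -1, 0, 4, 3, 1]; return 6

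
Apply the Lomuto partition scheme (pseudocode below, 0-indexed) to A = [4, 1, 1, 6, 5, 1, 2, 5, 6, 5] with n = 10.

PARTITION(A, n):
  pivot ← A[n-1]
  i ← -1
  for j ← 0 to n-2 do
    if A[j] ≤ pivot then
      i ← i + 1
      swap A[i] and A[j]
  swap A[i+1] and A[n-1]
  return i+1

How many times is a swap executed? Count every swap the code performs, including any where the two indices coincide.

pivot = A[9] = 5; i = -1
j=0: A[0]=4 ≤ 5 → i=0, swap A[0],A[0] (no change) → [4, 1, 1, 6, 5, 1, 2, 5, 6, 5]
j=1: A[1]=1 ≤ 5 → i=1, swap A[1],A[1] (no change) → [4, 1, 1, 6, 5, 1, 2, 5, 6, 5]
j=2: A[2]=1 ≤ 5 → i=2, swap A[2],A[2] (no change) → [4, 1, 1, 6, 5, 1, 2, 5, 6, 5]
j=3: A[3]=6 > 5 → no swap
j=4: A[4]=5 ≤ 5 → i=3, swap A[3],A[4] → [4, 1, 1, 5, 6, 1, 2, 5, 6, 5]
j=5: A[5]=1 ≤ 5 → i=4, swap A[4],A[5] → [4, 1, 1, 5, 1, 6, 2, 5, 6, 5]
j=6: A[6]=2 ≤ 5 → i=5, swap A[5],A[6] → [4, 1, 1, 5, 1, 2, 6, 5, 6, 5]
j=7: A[7]=5 ≤ 5 → i=6, swap A[6],A[7] → [4, 1, 1, 5, 1, 2, 5, 6, 6, 5]
j=8: A[8]=6 > 5 → no swap
final swap A[7],A[9] → [4, 1, 1, 5, 1, 2, 5, 5, 6, 6]; return 7

8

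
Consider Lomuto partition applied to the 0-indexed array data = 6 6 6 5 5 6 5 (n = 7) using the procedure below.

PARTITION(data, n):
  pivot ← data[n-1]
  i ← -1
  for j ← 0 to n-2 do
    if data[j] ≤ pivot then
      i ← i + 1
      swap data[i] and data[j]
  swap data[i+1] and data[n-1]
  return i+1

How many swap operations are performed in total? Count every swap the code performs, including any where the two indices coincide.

3

pivot=5, i=-1
j=0: 6>5, skip
j=1: 6>5, skip
j=2: 6>5, skip
j=3: 5≤5, i=0, swap(0,3) ⇒ 5 6 6 6 5 6 5
j=4: 5≤5, i=1, swap(1,4) ⇒ 5 5 6 6 6 6 5
j=5: 6>5, skip
swap(2,6) ⇒ 5 5 5 6 6 6 6; return 2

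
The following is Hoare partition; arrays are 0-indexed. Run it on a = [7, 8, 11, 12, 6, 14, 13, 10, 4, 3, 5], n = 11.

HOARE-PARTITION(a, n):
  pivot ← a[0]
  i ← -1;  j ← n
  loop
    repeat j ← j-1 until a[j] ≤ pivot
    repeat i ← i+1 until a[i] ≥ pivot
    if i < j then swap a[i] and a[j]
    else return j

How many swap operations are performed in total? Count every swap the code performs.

4

pivot = a[0] = 7; i = -1, j = 11
j→10 (a[10]=5≤7), i→0 (a[0]=7≥7); i<j, swap → [5, 8, 11, 12, 6, 14, 13, 10, 4, 3, 7]
j→9 (a[9]=3≤7), i→1 (a[1]=8≥7); i<j, swap → [5, 3, 11, 12, 6, 14, 13, 10, 4, 8, 7]
j→8 (a[8]=4≤7), i→2 (a[2]=11≥7); i<j, swap → [5, 3, 4, 12, 6, 14, 13, 10, 11, 8, 7]
j→4 (a[4]=6≤7), i→3 (a[3]=12≥7); i<j, swap → [5, 3, 4, 6, 12, 14, 13, 10, 11, 8, 7]
j→3, i→4; i≥j, return j=3. a = [5, 3, 4, 6, 12, 14, 13, 10, 11, 8, 7]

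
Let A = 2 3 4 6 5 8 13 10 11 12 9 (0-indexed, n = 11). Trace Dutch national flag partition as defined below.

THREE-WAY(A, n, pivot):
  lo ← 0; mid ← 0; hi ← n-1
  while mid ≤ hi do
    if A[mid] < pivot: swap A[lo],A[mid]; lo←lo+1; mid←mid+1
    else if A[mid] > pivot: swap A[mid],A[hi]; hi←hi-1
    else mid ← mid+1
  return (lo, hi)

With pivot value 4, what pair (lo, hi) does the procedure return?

(2, 2)

pivot = 4; lo=0, mid=0, hi=10
A[mid]=2<4: swap A[0],A[0]; lo=1,mid=1 → 2 3 4 6 5 8 13 10 11 12 9
A[mid]=3<4: swap A[1],A[1]; lo=2,mid=2 → 2 3 4 6 5 8 13 10 11 12 9
A[mid]=4=4: mid=3
A[mid]=6>4: swap A[3],A[10]; hi=9 → 2 3 4 9 5 8 13 10 11 12 6
A[mid]=9>4: swap A[3],A[9]; hi=8 → 2 3 4 12 5 8 13 10 11 9 6
A[mid]=12>4: swap A[3],A[8]; hi=7 → 2 3 4 11 5 8 13 10 12 9 6
A[mid]=11>4: swap A[3],A[7]; hi=6 → 2 3 4 10 5 8 13 11 12 9 6
A[mid]=10>4: swap A[3],A[6]; hi=5 → 2 3 4 13 5 8 10 11 12 9 6
A[mid]=13>4: swap A[3],A[5]; hi=4 → 2 3 4 8 5 13 10 11 12 9 6
A[mid]=8>4: swap A[3],A[4]; hi=3 → 2 3 4 5 8 13 10 11 12 9 6
A[mid]=5>4: swap A[3],A[3]; hi=2 → 2 3 4 5 8 13 10 11 12 9 6
end: lo=2, hi=2; A = 2 3 4 5 8 13 10 11 12 9 6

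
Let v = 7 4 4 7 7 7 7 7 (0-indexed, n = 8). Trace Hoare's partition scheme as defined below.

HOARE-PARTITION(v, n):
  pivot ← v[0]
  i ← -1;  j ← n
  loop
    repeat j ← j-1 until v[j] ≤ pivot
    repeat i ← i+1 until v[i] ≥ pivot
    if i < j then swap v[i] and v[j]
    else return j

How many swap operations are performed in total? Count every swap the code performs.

pivot=7
j stops at 7 (7), i stops at 0 (7); swap ⇒ 7 4 4 7 7 7 7 7
j stops at 6 (7), i stops at 3 (7); swap ⇒ 7 4 4 7 7 7 7 7
j stops at 5 (7), i stops at 4 (7); swap ⇒ 7 4 4 7 7 7 7 7
j stops at 4, i stops at 5; i≥j ⇒ return 4. v=7 4 4 7 7 7 7 7

3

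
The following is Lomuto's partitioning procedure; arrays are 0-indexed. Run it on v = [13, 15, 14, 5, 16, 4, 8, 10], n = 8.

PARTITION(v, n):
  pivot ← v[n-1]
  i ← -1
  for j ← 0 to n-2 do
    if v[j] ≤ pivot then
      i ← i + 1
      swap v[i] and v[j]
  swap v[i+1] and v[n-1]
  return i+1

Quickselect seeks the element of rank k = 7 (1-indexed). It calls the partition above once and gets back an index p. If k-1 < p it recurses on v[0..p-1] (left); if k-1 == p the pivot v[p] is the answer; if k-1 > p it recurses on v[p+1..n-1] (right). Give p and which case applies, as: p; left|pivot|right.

3; right

pivot = v[7] = 10; i = -1
j=0: v[0]=13 > 10 → no swap
j=1: v[1]=15 > 10 → no swap
j=2: v[2]=14 > 10 → no swap
j=3: v[3]=5 ≤ 10 → i=0, swap v[0],v[3] → [5, 15, 14, 13, 16, 4, 8, 10]
j=4: v[4]=16 > 10 → no swap
j=5: v[5]=4 ≤ 10 → i=1, swap v[1],v[5] → [5, 4, 14, 13, 16, 15, 8, 10]
j=6: v[6]=8 ≤ 10 → i=2, swap v[2],v[6] → [5, 4, 8, 13, 16, 15, 14, 10]
final swap v[3],v[7] → [5, 4, 8, 10, 16, 15, 14, 13]; return 3
p = 3; k-1 = 6 > 3 ⇒ right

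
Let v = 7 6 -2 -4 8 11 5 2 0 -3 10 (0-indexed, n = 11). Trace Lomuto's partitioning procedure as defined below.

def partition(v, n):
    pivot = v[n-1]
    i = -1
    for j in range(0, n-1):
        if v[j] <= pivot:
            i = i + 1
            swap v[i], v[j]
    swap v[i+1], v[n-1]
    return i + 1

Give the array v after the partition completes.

7 6 -2 -4 8 5 2 0 -3 10 11

pivot=10, i=-1
j=0: 7≤10, i=0, swap(0,0) ⇒ 7 6 -2 -4 8 11 5 2 0 -3 10
j=1: 6≤10, i=1, swap(1,1) ⇒ 7 6 -2 -4 8 11 5 2 0 -3 10
j=2: -2≤10, i=2, swap(2,2) ⇒ 7 6 -2 -4 8 11 5 2 0 -3 10
j=3: -4≤10, i=3, swap(3,3) ⇒ 7 6 -2 -4 8 11 5 2 0 -3 10
j=4: 8≤10, i=4, swap(4,4) ⇒ 7 6 -2 -4 8 11 5 2 0 -3 10
j=5: 11>10, skip
j=6: 5≤10, i=5, swap(5,6) ⇒ 7 6 -2 -4 8 5 11 2 0 -3 10
j=7: 2≤10, i=6, swap(6,7) ⇒ 7 6 -2 -4 8 5 2 11 0 -3 10
j=8: 0≤10, i=7, swap(7,8) ⇒ 7 6 -2 -4 8 5 2 0 11 -3 10
j=9: -3≤10, i=8, swap(8,9) ⇒ 7 6 -2 -4 8 5 2 0 -3 11 10
swap(9,10) ⇒ 7 6 -2 -4 8 5 2 0 -3 10 11; return 9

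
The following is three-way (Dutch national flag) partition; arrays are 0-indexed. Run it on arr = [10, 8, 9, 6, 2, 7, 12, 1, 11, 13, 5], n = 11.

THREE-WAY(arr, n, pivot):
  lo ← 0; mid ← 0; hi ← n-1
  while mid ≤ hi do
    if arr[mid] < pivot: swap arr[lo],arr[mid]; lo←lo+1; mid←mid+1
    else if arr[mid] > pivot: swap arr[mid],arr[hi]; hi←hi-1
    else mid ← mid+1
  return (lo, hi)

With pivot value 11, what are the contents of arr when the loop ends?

[10, 8, 9, 6, 2, 7, 5, 1, 11, 13, 12]

pivot = 11; lo=0, mid=0, hi=10
arr[mid]=10<11: swap arr[0],arr[0]; lo=1,mid=1 → [10, 8, 9, 6, 2, 7, 12, 1, 11, 13, 5]
arr[mid]=8<11: swap arr[1],arr[1]; lo=2,mid=2 → [10, 8, 9, 6, 2, 7, 12, 1, 11, 13, 5]
arr[mid]=9<11: swap arr[2],arr[2]; lo=3,mid=3 → [10, 8, 9, 6, 2, 7, 12, 1, 11, 13, 5]
arr[mid]=6<11: swap arr[3],arr[3]; lo=4,mid=4 → [10, 8, 9, 6, 2, 7, 12, 1, 11, 13, 5]
arr[mid]=2<11: swap arr[4],arr[4]; lo=5,mid=5 → [10, 8, 9, 6, 2, 7, 12, 1, 11, 13, 5]
arr[mid]=7<11: swap arr[5],arr[5]; lo=6,mid=6 → [10, 8, 9, 6, 2, 7, 12, 1, 11, 13, 5]
arr[mid]=12>11: swap arr[6],arr[10]; hi=9 → [10, 8, 9, 6, 2, 7, 5, 1, 11, 13, 12]
arr[mid]=5<11: swap arr[6],arr[6]; lo=7,mid=7 → [10, 8, 9, 6, 2, 7, 5, 1, 11, 13, 12]
arr[mid]=1<11: swap arr[7],arr[7]; lo=8,mid=8 → [10, 8, 9, 6, 2, 7, 5, 1, 11, 13, 12]
arr[mid]=11=11: mid=9
arr[mid]=13>11: swap arr[9],arr[9]; hi=8 → [10, 8, 9, 6, 2, 7, 5, 1, 11, 13, 12]
end: lo=8, hi=8; arr = [10, 8, 9, 6, 2, 7, 5, 1, 11, 13, 12]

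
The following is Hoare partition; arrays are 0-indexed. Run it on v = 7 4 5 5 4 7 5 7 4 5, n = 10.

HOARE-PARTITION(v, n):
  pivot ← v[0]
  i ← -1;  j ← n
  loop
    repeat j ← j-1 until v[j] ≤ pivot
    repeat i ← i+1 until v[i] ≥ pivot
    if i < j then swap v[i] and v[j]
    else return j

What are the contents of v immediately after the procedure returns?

5 4 5 5 4 4 5 7 7 7

pivot = v[0] = 7; i = -1, j = 10
j→9 (v[9]=5≤7), i→0 (v[0]=7≥7); i<j, swap → 5 4 5 5 4 7 5 7 4 7
j→8 (v[8]=4≤7), i→5 (v[5]=7≥7); i<j, swap → 5 4 5 5 4 4 5 7 7 7
j→7, i→7; i≥j, return j=7. v = 5 4 5 5 4 4 5 7 7 7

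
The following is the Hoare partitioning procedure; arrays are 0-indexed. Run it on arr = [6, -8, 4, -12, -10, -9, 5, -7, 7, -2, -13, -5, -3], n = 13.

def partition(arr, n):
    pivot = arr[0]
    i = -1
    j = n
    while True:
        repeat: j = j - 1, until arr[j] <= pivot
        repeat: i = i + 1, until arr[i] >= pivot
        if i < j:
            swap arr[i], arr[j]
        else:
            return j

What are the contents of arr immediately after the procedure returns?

[-3, -8, 4, -12, -10, -9, 5, -7, -5, -2, -13, 7, 6]

pivot = arr[0] = 6; i = -1, j = 13
j→12 (arr[12]=-3≤6), i→0 (arr[0]=6≥6); i<j, swap → [-3, -8, 4, -12, -10, -9, 5, -7, 7, -2, -13, -5, 6]
j→11 (arr[11]=-5≤6), i→8 (arr[8]=7≥6); i<j, swap → [-3, -8, 4, -12, -10, -9, 5, -7, -5, -2, -13, 7, 6]
j→10, i→11; i≥j, return j=10. arr = [-3, -8, 4, -12, -10, -9, 5, -7, -5, -2, -13, 7, 6]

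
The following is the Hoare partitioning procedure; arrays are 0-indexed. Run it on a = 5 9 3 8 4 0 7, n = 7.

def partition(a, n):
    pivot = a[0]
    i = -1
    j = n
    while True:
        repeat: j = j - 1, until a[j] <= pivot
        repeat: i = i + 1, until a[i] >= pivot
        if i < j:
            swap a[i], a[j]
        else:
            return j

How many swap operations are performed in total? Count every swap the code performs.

2

pivot=5
j stops at 5 (0), i stops at 0 (5); swap ⇒ 0 9 3 8 4 5 7
j stops at 4 (4), i stops at 1 (9); swap ⇒ 0 4 3 8 9 5 7
j stops at 2, i stops at 3; i≥j ⇒ return 2. a=0 4 3 8 9 5 7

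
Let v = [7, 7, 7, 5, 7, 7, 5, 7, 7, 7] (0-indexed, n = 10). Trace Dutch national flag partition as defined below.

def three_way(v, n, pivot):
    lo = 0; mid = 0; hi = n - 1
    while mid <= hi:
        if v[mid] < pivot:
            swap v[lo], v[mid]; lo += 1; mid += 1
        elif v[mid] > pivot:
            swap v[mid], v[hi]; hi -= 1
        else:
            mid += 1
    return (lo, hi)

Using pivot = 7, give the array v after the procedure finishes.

[5, 5, 7, 7, 7, 7, 7, 7, 7, 7]

lo=0 mid=0 hi=9
7=7: mid=1
7=7: mid=2
7=7: mid=3
5<7: swap(0,3), lo=1 mid=4 ⇒ [5, 7, 7, 7, 7, 7, 5, 7, 7, 7]
7=7: mid=5
7=7: mid=6
5<7: swap(1,6), lo=2 mid=7 ⇒ [5, 5, 7, 7, 7, 7, 7, 7, 7, 7]
7=7: mid=8
7=7: mid=9
7=7: mid=10
done. lo=2 hi=9; v=[5, 5, 7, 7, 7, 7, 7, 7, 7, 7]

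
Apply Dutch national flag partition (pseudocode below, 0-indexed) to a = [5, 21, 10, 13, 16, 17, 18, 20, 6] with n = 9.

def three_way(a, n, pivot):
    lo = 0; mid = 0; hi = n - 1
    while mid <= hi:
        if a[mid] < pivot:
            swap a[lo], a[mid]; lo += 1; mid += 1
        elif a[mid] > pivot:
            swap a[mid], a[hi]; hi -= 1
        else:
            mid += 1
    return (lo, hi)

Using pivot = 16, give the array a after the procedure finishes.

pivot = 16; lo=0, mid=0, hi=8
a[mid]=5<16: swap a[0],a[0]; lo=1,mid=1 → [5, 21, 10, 13, 16, 17, 18, 20, 6]
a[mid]=21>16: swap a[1],a[8]; hi=7 → [5, 6, 10, 13, 16, 17, 18, 20, 21]
a[mid]=6<16: swap a[1],a[1]; lo=2,mid=2 → [5, 6, 10, 13, 16, 17, 18, 20, 21]
a[mid]=10<16: swap a[2],a[2]; lo=3,mid=3 → [5, 6, 10, 13, 16, 17, 18, 20, 21]
a[mid]=13<16: swap a[3],a[3]; lo=4,mid=4 → [5, 6, 10, 13, 16, 17, 18, 20, 21]
a[mid]=16=16: mid=5
a[mid]=17>16: swap a[5],a[7]; hi=6 → [5, 6, 10, 13, 16, 20, 18, 17, 21]
a[mid]=20>16: swap a[5],a[6]; hi=5 → [5, 6, 10, 13, 16, 18, 20, 17, 21]
a[mid]=18>16: swap a[5],a[5]; hi=4 → [5, 6, 10, 13, 16, 18, 20, 17, 21]
end: lo=4, hi=4; a = [5, 6, 10, 13, 16, 18, 20, 17, 21]

[5, 6, 10, 13, 16, 18, 20, 17, 21]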